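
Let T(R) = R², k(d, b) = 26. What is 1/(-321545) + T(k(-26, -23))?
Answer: 217364419/321545 ≈ 676.00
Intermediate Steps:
1/(-321545) + T(k(-26, -23)) = 1/(-321545) + 26² = -1/321545 + 676 = 217364419/321545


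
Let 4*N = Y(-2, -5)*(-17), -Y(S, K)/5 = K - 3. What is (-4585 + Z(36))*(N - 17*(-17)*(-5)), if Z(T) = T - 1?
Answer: 7348250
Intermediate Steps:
Z(T) = -1 + T
Y(S, K) = 15 - 5*K (Y(S, K) = -5*(K - 3) = -5*(-3 + K) = 15 - 5*K)
N = -170 (N = ((15 - 5*(-5))*(-17))/4 = ((15 + 25)*(-17))/4 = (40*(-17))/4 = (¼)*(-680) = -170)
(-4585 + Z(36))*(N - 17*(-17)*(-5)) = (-4585 + (-1 + 36))*(-170 - 17*(-17)*(-5)) = (-4585 + 35)*(-170 + 289*(-5)) = -4550*(-170 - 1445) = -4550*(-1615) = 7348250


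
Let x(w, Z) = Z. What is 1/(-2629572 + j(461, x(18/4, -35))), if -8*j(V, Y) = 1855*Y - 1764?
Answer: -8/20969887 ≈ -3.8150e-7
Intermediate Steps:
j(V, Y) = 441/2 - 1855*Y/8 (j(V, Y) = -(1855*Y - 1764)/8 = -(-1764 + 1855*Y)/8 = 441/2 - 1855*Y/8)
1/(-2629572 + j(461, x(18/4, -35))) = 1/(-2629572 + (441/2 - 1855/8*(-35))) = 1/(-2629572 + (441/2 + 64925/8)) = 1/(-2629572 + 66689/8) = 1/(-20969887/8) = -8/20969887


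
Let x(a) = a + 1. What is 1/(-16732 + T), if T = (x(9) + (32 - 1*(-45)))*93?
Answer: -1/8641 ≈ -0.00011573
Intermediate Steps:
x(a) = 1 + a
T = 8091 (T = ((1 + 9) + (32 - 1*(-45)))*93 = (10 + (32 + 45))*93 = (10 + 77)*93 = 87*93 = 8091)
1/(-16732 + T) = 1/(-16732 + 8091) = 1/(-8641) = -1/8641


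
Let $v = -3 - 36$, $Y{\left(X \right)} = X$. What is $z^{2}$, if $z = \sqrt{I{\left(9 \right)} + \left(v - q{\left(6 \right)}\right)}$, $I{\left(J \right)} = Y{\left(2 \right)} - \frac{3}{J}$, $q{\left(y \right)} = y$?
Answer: $- \frac{130}{3} \approx -43.333$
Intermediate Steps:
$v = -39$ ($v = -3 - 36 = -39$)
$I{\left(J \right)} = 2 - \frac{3}{J}$
$z = \frac{i \sqrt{390}}{3}$ ($z = \sqrt{\left(2 - \frac{3}{9}\right) - 45} = \sqrt{\left(2 - \frac{1}{3}\right) - 45} = \sqrt{\frac{5}{3} - 45} = \sqrt{- \frac{130}{3}} = \frac{i \sqrt{390}}{3} \approx 6.5828 i$)
$z^{2} = \left(\frac{i \sqrt{390}}{3}\right)^{2} = - \frac{130}{3}$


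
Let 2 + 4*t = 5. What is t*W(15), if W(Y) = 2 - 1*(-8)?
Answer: 15/2 ≈ 7.5000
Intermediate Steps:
t = 3/4 (t = -1/2 + (1/4)*5 = -1/2 + 5/4 = 3/4 ≈ 0.75000)
W(Y) = 10 (W(Y) = 2 + 8 = 10)
t*W(15) = (3/4)*10 = 15/2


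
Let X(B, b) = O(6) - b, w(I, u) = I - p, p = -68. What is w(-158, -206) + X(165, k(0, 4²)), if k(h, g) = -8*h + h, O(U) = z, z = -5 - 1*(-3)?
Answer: -92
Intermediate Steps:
z = -2 (z = -5 + 3 = -2)
O(U) = -2
w(I, u) = 68 + I (w(I, u) = I - 1*(-68) = I + 68 = 68 + I)
k(h, g) = -7*h
X(B, b) = -2 - b
w(-158, -206) + X(165, k(0, 4²)) = (68 - 158) + (-2 - (-7)*0) = -90 + (-2 - 1*0) = -90 + (-2 + 0) = -90 - 2 = -92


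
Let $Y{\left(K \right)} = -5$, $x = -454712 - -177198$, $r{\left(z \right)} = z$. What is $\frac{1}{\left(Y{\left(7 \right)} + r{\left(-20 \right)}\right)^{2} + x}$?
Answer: $- \frac{1}{276889} \approx -3.6116 \cdot 10^{-6}$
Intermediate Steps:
$x = -277514$ ($x = -454712 + 177198 = -277514$)
$\frac{1}{\left(Y{\left(7 \right)} + r{\left(-20 \right)}\right)^{2} + x} = \frac{1}{\left(-5 - 20\right)^{2} - 277514} = \frac{1}{\left(-25\right)^{2} - 277514} = \frac{1}{625 - 277514} = \frac{1}{-276889} = - \frac{1}{276889}$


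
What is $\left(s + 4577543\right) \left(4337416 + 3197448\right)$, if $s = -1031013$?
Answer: $26722621221920$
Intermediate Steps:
$\left(s + 4577543\right) \left(4337416 + 3197448\right) = \left(-1031013 + 4577543\right) \left(4337416 + 3197448\right) = 3546530 \cdot 7534864 = 26722621221920$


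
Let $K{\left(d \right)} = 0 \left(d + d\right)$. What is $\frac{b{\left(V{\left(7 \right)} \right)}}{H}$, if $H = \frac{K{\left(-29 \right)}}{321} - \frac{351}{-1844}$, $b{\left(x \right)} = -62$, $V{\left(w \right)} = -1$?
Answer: $- \frac{114328}{351} \approx -325.72$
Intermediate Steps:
$K{\left(d \right)} = 0$ ($K{\left(d \right)} = 0 \cdot 2 d = 0$)
$H = \frac{351}{1844}$ ($H = \frac{0}{321} - \frac{351}{-1844} = 0 \cdot \frac{1}{321} - - \frac{351}{1844} = 0 + \frac{351}{1844} = \frac{351}{1844} \approx 0.19035$)
$\frac{b{\left(V{\left(7 \right)} \right)}}{H} = - \frac{62}{\frac{351}{1844}} = \left(-62\right) \frac{1844}{351} = - \frac{114328}{351}$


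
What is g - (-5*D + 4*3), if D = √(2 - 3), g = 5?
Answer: -7 + 5*I ≈ -7.0 + 5.0*I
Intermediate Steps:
D = I (D = √(-1) = I ≈ 1.0*I)
g - (-5*D + 4*3) = 5 - (-5*I + 4*3) = 5 - (-5*I + 12) = 5 - (12 - 5*I) = 5 + (-12 + 5*I) = -7 + 5*I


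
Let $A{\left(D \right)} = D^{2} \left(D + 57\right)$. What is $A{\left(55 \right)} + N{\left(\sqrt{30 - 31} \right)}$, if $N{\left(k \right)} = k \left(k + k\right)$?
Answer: $338798$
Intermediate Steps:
$N{\left(k \right)} = 2 k^{2}$ ($N{\left(k \right)} = k 2 k = 2 k^{2}$)
$A{\left(D \right)} = D^{2} \left(57 + D\right)$
$A{\left(55 \right)} + N{\left(\sqrt{30 - 31} \right)} = 55^{2} \left(57 + 55\right) + 2 \left(\sqrt{30 - 31}\right)^{2} = 3025 \cdot 112 + 2 \left(\sqrt{-1}\right)^{2} = 338800 + 2 i^{2} = 338800 + 2 \left(-1\right) = 338800 - 2 = 338798$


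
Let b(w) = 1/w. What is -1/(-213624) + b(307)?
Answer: 213931/65582568 ≈ 0.0032620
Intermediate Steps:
-1/(-213624) + b(307) = -1/(-213624) + 1/307 = -1*(-1/213624) + 1/307 = 1/213624 + 1/307 = 213931/65582568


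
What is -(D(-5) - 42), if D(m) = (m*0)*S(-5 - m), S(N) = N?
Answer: 42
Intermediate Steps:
D(m) = 0 (D(m) = (m*0)*(-5 - m) = 0*(-5 - m) = 0)
-(D(-5) - 42) = -(0 - 42) = -1*(-42) = 42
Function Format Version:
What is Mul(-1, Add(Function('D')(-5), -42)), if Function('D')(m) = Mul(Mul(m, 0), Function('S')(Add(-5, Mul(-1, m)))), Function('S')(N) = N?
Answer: 42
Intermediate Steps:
Function('D')(m) = 0 (Function('D')(m) = Mul(Mul(m, 0), Add(-5, Mul(-1, m))) = Mul(0, Add(-5, Mul(-1, m))) = 0)
Mul(-1, Add(Function('D')(-5), -42)) = Mul(-1, Add(0, -42)) = Mul(-1, -42) = 42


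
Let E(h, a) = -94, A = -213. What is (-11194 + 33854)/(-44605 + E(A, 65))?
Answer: -22660/44699 ≈ -0.50695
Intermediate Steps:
(-11194 + 33854)/(-44605 + E(A, 65)) = (-11194 + 33854)/(-44605 - 94) = 22660/(-44699) = 22660*(-1/44699) = -22660/44699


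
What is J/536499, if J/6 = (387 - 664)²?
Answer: 153458/178833 ≈ 0.85811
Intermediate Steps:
J = 460374 (J = 6*(387 - 664)² = 6*(-277)² = 6*76729 = 460374)
J/536499 = 460374/536499 = 460374*(1/536499) = 153458/178833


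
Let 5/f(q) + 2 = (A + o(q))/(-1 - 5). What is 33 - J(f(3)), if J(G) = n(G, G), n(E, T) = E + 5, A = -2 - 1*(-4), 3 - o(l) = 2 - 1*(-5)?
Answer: 31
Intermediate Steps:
o(l) = -4 (o(l) = 3 - (2 - 1*(-5)) = 3 - (2 + 5) = 3 - 1*7 = 3 - 7 = -4)
A = 2 (A = -2 + 4 = 2)
n(E, T) = 5 + E
f(q) = -3 (f(q) = 5/(-2 + (2 - 4)/(-1 - 5)) = 5/(-2 - 2/(-6)) = 5/(-2 - 2*(-⅙)) = 5/(-2 + ⅓) = 5/(-5/3) = 5*(-⅗) = -3)
J(G) = 5 + G
33 - J(f(3)) = 33 - (5 - 3) = 33 - 1*2 = 33 - 2 = 31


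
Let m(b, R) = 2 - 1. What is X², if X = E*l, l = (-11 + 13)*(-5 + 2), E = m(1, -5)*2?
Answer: 144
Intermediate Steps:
m(b, R) = 1
E = 2 (E = 1*2 = 2)
l = -6 (l = 2*(-3) = -6)
X = -12 (X = 2*(-6) = -12)
X² = (-12)² = 144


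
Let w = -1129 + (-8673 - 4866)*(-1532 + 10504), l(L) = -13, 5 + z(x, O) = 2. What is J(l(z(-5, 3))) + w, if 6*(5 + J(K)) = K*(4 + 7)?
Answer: -728838395/6 ≈ -1.2147e+8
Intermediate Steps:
z(x, O) = -3 (z(x, O) = -5 + 2 = -3)
J(K) = -5 + 11*K/6 (J(K) = -5 + (K*(4 + 7))/6 = -5 + (K*11)/6 = -5 + (11*K)/6 = -5 + 11*K/6)
w = -121473037 (w = -1129 - 13539*8972 = -1129 - 121471908 = -121473037)
J(l(z(-5, 3))) + w = (-5 + (11/6)*(-13)) - 121473037 = (-5 - 143/6) - 121473037 = -173/6 - 121473037 = -728838395/6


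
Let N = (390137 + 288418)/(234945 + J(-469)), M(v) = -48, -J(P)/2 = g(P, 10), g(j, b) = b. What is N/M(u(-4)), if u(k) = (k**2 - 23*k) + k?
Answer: -45237/751760 ≈ -0.060175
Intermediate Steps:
u(k) = k**2 - 22*k
J(P) = -20 (J(P) = -2*10 = -20)
N = 135711/46985 (N = (390137 + 288418)/(234945 - 20) = 678555/234925 = 678555*(1/234925) = 135711/46985 ≈ 2.8884)
N/M(u(-4)) = (135711/46985)/(-48) = (135711/46985)*(-1/48) = -45237/751760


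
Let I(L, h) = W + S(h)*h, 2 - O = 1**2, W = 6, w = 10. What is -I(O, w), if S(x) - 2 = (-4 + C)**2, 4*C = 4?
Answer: -116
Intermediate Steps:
C = 1 (C = (1/4)*4 = 1)
S(x) = 11 (S(x) = 2 + (-4 + 1)**2 = 2 + (-3)**2 = 2 + 9 = 11)
O = 1 (O = 2 - 1*1**2 = 2 - 1*1 = 2 - 1 = 1)
I(L, h) = 6 + 11*h
-I(O, w) = -(6 + 11*10) = -(6 + 110) = -1*116 = -116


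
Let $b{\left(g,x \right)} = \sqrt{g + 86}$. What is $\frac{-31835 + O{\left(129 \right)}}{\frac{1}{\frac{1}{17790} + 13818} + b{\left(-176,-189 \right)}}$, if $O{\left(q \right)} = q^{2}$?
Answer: $- \frac{2214868535743282}{181285693022667993} + \frac{459075803271021473077 i \sqrt{10}}{906428465113339965} \approx -0.012218 + 1601.6 i$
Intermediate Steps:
$b{\left(g,x \right)} = \sqrt{86 + g}$
$\frac{-31835 + O{\left(129 \right)}}{\frac{1}{\frac{1}{17790} + 13818} + b{\left(-176,-189 \right)}} = \frac{-31835 + 129^{2}}{\frac{1}{\frac{1}{17790} + 13818} + \sqrt{86 - 176}} = \frac{-31835 + 16641}{\frac{1}{\frac{1}{17790} + 13818} + \sqrt{-90}} = - \frac{15194}{\frac{1}{\frac{245822221}{17790}} + 3 i \sqrt{10}} = - \frac{15194}{\frac{17790}{245822221} + 3 i \sqrt{10}}$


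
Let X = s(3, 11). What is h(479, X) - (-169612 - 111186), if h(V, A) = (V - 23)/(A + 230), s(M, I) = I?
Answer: 67672774/241 ≈ 2.8080e+5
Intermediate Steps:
X = 11
h(V, A) = (-23 + V)/(230 + A)
h(479, X) - (-169612 - 111186) = (-23 + 479)/(230 + 11) - (-169612 - 111186) = 456/241 - 1*(-280798) = (1/241)*456 + 280798 = 456/241 + 280798 = 67672774/241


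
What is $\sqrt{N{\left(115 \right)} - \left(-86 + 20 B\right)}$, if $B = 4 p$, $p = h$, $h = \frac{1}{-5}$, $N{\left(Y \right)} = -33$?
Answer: $\sqrt{69} \approx 8.3066$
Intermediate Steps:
$h = - \frac{1}{5} \approx -0.2$
$p = - \frac{1}{5} \approx -0.2$
$B = - \frac{4}{5}$ ($B = 4 \left(- \frac{1}{5}\right) = - \frac{4}{5} \approx -0.8$)
$\sqrt{N{\left(115 \right)} - \left(-86 + 20 B\right)} = \sqrt{-33 + \left(86 - -16\right)} = \sqrt{-33 + \left(86 + 16\right)} = \sqrt{-33 + 102} = \sqrt{69}$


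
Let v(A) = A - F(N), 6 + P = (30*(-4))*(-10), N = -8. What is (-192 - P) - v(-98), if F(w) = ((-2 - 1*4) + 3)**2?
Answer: -1279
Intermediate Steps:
F(w) = 9 (F(w) = ((-2 - 4) + 3)**2 = (-6 + 3)**2 = (-3)**2 = 9)
P = 1194 (P = -6 + (30*(-4))*(-10) = -6 - 120*(-10) = -6 + 1200 = 1194)
v(A) = -9 + A (v(A) = A - 1*9 = A - 9 = -9 + A)
(-192 - P) - v(-98) = (-192 - 1*1194) - (-9 - 98) = (-192 - 1194) - 1*(-107) = -1386 + 107 = -1279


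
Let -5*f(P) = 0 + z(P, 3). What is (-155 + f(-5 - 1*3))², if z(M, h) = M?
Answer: 588289/25 ≈ 23532.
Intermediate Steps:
f(P) = -P/5 (f(P) = -(0 + P)/5 = -P/5)
(-155 + f(-5 - 1*3))² = (-155 - (-5 - 1*3)/5)² = (-155 - (-5 - 3)/5)² = (-155 - ⅕*(-8))² = (-155 + 8/5)² = (-767/5)² = 588289/25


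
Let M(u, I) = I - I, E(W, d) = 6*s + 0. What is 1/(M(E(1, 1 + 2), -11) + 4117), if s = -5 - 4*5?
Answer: 1/4117 ≈ 0.00024290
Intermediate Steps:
s = -25 (s = -5 - 20 = -25)
E(W, d) = -150 (E(W, d) = 6*(-25) + 0 = -150 + 0 = -150)
M(u, I) = 0
1/(M(E(1, 1 + 2), -11) + 4117) = 1/(0 + 4117) = 1/4117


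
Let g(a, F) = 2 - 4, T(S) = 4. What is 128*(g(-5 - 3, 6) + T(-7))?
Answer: 256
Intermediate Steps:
g(a, F) = -2
128*(g(-5 - 3, 6) + T(-7)) = 128*(-2 + 4) = 128*2 = 256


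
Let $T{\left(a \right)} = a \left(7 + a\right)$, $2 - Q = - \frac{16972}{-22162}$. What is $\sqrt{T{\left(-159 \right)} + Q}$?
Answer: $\frac{2 \sqrt{741926371501}}{11081} \approx 155.46$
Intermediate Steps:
$Q = \frac{13676}{11081}$ ($Q = 2 - - \frac{16972}{-22162} = 2 - \left(-16972\right) \left(- \frac{1}{22162}\right) = 2 - \frac{8486}{11081} = \frac{13676}{11081} \approx 1.2342$)
$\sqrt{T{\left(-159 \right)} + Q} = \sqrt{- 159 \left(7 - 159\right) + \frac{13676}{11081}} = \sqrt{\left(-159\right) \left(-152\right) + \frac{13676}{11081}} = \sqrt{24168 + \frac{13676}{11081}} = \sqrt{\frac{267819284}{11081}} = \frac{2 \sqrt{741926371501}}{11081}$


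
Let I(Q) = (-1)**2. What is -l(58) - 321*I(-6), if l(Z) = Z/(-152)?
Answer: -24367/76 ≈ -320.62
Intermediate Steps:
I(Q) = 1
l(Z) = -Z/152 (l(Z) = Z*(-1/152) = -Z/152)
-l(58) - 321*I(-6) = -(-1)*58/152 - 321*1 = -1*(-29/76) - 321 = 29/76 - 321 = -24367/76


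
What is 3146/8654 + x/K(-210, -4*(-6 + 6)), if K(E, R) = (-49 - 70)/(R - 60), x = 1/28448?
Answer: 1331338849/3662061256 ≈ 0.36355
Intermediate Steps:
x = 1/28448 ≈ 3.5152e-5
K(E, R) = -119/(-60 + R)
3146/8654 + x/K(-210, -4*(-6 + 6)) = 3146/8654 + 1/(28448*((-119/(-60 - 4*(-6 + 6))))) = 3146*(1/8654) + 1/(28448*((-119/(-60 - 4*0)))) = 1573/4327 + 1/(28448*((-119/(-60 + 0)))) = 1573/4327 + 1/(28448*((-119/(-60)))) = 1573/4327 + 1/(28448*((-119*(-1/60)))) = 1573/4327 + 1/(28448*(119/60)) = 1573/4327 + (1/28448)*(60/119) = 1573/4327 + 15/846328 = 1331338849/3662061256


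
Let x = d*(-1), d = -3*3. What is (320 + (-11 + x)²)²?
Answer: 104976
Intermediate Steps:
d = -9
x = 9 (x = -9*(-1) = 9)
(320 + (-11 + x)²)² = (320 + (-11 + 9)²)² = (320 + (-2)²)² = (320 + 4)² = 324² = 104976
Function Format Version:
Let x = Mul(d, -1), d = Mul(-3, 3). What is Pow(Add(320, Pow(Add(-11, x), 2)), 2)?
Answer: 104976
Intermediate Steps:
d = -9
x = 9 (x = Mul(-9, -1) = 9)
Pow(Add(320, Pow(Add(-11, x), 2)), 2) = Pow(Add(320, Pow(Add(-11, 9), 2)), 2) = Pow(Add(320, Pow(-2, 2)), 2) = Pow(Add(320, 4), 2) = Pow(324, 2) = 104976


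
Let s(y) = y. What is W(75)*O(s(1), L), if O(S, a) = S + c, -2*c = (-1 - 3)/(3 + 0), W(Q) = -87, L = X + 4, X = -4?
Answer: -145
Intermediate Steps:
L = 0 (L = -4 + 4 = 0)
c = ⅔ (c = -(-1 - 3)/(2*(3 + 0)) = -(-2)/3 = -½*(-4/3) = ⅔ ≈ 0.66667)
O(S, a) = ⅔ + S (O(S, a) = S + ⅔ = ⅔ + S)
W(75)*O(s(1), L) = -87*(⅔ + 1) = -87*5/3 = -145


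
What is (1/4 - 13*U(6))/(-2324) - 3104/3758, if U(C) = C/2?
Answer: -14136147/17467184 ≈ -0.80930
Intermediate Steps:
U(C) = C/2 (U(C) = C*(½) = C/2)
(1/4 - 13*U(6))/(-2324) - 3104/3758 = (1/4 - 13*6/2)/(-2324) - 3104/3758 = (¼ - 13*3)*(-1/2324) - 3104*1/3758 = (¼ - 39)*(-1/2324) - 1552/1879 = -155/4*(-1/2324) - 1552/1879 = 155/9296 - 1552/1879 = -14136147/17467184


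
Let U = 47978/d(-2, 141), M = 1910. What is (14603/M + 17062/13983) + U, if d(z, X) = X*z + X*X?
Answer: 658007511619/58160097830 ≈ 11.314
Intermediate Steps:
d(z, X) = X² + X*z (d(z, X) = X*z + X² = X² + X*z)
U = 47978/19599 (U = 47978/((141*(141 - 2))) = 47978/((141*139)) = 47978/19599 ≈ 2.4480)
(14603/M + 17062/13983) + U = (14603/1910 + 17062/13983) + 47978/19599 = 236782169/26707530 + 47978/19599 = 658007511619/58160097830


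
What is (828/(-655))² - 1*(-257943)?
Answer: 110664681159/429025 ≈ 2.5794e+5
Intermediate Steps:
(828/(-655))² - 1*(-257943) = (828*(-1/655))² + 257943 = (-828/655)² + 257943 = 685584/429025 + 257943 = 110664681159/429025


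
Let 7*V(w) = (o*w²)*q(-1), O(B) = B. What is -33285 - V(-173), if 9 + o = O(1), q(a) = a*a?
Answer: 6437/7 ≈ 919.57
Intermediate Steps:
q(a) = a²
o = -8 (o = -9 + 1 = -8)
V(w) = -8*w²/7 (V(w) = (-8*w²*(-1)²)/7 = (-8*w²*1)/7 = (-8*w²)/7 = -8*w²/7)
-33285 - V(-173) = -33285 - (-8)*(-173)²/7 = -33285 - (-8)*29929/7 = -33285 - 1*(-239432/7) = -33285 + 239432/7 = 6437/7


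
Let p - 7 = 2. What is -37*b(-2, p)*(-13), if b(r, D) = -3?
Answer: -1443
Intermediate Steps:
p = 9 (p = 7 + 2 = 9)
-37*b(-2, p)*(-13) = -37*(-3)*(-13) = 111*(-13) = -1443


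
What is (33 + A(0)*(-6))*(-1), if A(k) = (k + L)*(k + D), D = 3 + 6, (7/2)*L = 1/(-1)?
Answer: -339/7 ≈ -48.429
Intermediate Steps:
L = -2/7 (L = (2/7)/(-1) = (2/7)*(-1) = -2/7 ≈ -0.28571)
D = 9
A(k) = (9 + k)*(-2/7 + k) (A(k) = (k - 2/7)*(k + 9) = (-2/7 + k)*(9 + k) = (9 + k)*(-2/7 + k))
(33 + A(0)*(-6))*(-1) = (33 + (-18/7 + 0² + (61/7)*0)*(-6))*(-1) = (33 + (-18/7 + 0 + 0)*(-6))*(-1) = (33 - 18/7*(-6))*(-1) = (33 + 108/7)*(-1) = (339/7)*(-1) = -339/7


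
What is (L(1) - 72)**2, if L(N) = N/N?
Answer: 5041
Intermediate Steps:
L(N) = 1
(L(1) - 72)**2 = (1 - 72)**2 = (-71)**2 = 5041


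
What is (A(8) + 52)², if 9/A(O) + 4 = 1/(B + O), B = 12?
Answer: 15429184/6241 ≈ 2472.2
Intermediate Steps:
A(O) = 9/(-4 + 1/(12 + O))
(A(8) + 52)² = (9*(-12 - 1*8)/(47 + 4*8) + 52)² = (9*(-12 - 8)/(47 + 32) + 52)² = (9*(-20)/79 + 52)² = (9*(1/79)*(-20) + 52)² = (-180/79 + 52)² = (3928/79)² = 15429184/6241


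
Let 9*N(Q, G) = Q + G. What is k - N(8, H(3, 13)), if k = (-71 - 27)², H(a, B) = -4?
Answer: 86432/9 ≈ 9603.6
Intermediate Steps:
N(Q, G) = G/9 + Q/9 (N(Q, G) = (Q + G)/9 = (G + Q)/9 = G/9 + Q/9)
k = 9604 (k = (-98)² = 9604)
k - N(8, H(3, 13)) = 9604 - ((⅑)*(-4) + (⅑)*8) = 9604 - (-4/9 + 8/9) = 9604 - 1*4/9 = 9604 - 4/9 = 86432/9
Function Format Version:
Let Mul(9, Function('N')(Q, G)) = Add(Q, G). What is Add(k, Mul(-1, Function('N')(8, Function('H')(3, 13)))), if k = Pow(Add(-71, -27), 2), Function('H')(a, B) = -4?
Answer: Rational(86432, 9) ≈ 9603.6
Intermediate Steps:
Function('N')(Q, G) = Add(Mul(Rational(1, 9), G), Mul(Rational(1, 9), Q)) (Function('N')(Q, G) = Mul(Rational(1, 9), Add(Q, G)) = Mul(Rational(1, 9), Add(G, Q)) = Add(Mul(Rational(1, 9), G), Mul(Rational(1, 9), Q)))
k = 9604 (k = Pow(-98, 2) = 9604)
Add(k, Mul(-1, Function('N')(8, Function('H')(3, 13)))) = Add(9604, Mul(-1, Add(Mul(Rational(1, 9), -4), Mul(Rational(1, 9), 8)))) = Add(9604, Mul(-1, Add(Rational(-4, 9), Rational(8, 9)))) = Add(9604, Mul(-1, Rational(4, 9))) = Add(9604, Rational(-4, 9)) = Rational(86432, 9)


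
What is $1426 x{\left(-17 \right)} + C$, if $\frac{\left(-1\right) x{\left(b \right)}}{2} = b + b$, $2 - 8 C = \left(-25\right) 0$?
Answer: $\frac{387873}{4} \approx 96968.0$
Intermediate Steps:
$C = \frac{1}{4}$ ($C = \frac{1}{4} - \frac{\left(-25\right) 0}{8} = \frac{1}{4} - 0 = \frac{1}{4} + 0 = \frac{1}{4} \approx 0.25$)
$x{\left(b \right)} = - 4 b$ ($x{\left(b \right)} = - 2 \left(b + b\right) = - 2 \cdot 2 b = - 4 b$)
$1426 x{\left(-17 \right)} + C = 1426 \left(\left(-4\right) \left(-17\right)\right) + \frac{1}{4} = 1426 \cdot 68 + \frac{1}{4} = 96968 + \frac{1}{4} = \frac{387873}{4}$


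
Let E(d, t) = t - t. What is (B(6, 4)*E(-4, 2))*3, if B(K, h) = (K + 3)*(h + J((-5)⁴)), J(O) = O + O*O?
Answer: 0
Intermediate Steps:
E(d, t) = 0
J(O) = O + O²
B(K, h) = (3 + K)*(391250 + h) (B(K, h) = (K + 3)*(h + (-5)⁴*(1 + (-5)⁴)) = (3 + K)*(h + 625*(1 + 625)) = (3 + K)*(h + 625*626) = (3 + K)*(h + 391250) = (3 + K)*(391250 + h))
(B(6, 4)*E(-4, 2))*3 = ((1173750 + 3*4 + 391250*6 + 6*4)*0)*3 = ((1173750 + 12 + 2347500 + 24)*0)*3 = (3521286*0)*3 = 0*3 = 0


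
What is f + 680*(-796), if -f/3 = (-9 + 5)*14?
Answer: -541112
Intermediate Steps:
f = 168 (f = -3*(-9 + 5)*14 = -(-12)*14 = -3*(-56) = 168)
f + 680*(-796) = 168 + 680*(-796) = 168 - 541280 = -541112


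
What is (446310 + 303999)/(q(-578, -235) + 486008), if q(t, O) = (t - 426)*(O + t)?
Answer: 750309/1302260 ≈ 0.57616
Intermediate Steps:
q(t, O) = (-426 + t)*(O + t)
(446310 + 303999)/(q(-578, -235) + 486008) = (446310 + 303999)/(((-578)² - 426*(-235) - 426*(-578) - 235*(-578)) + 486008) = 750309/((334084 + 100110 + 246228 + 135830) + 486008) = 750309/(816252 + 486008) = 750309/1302260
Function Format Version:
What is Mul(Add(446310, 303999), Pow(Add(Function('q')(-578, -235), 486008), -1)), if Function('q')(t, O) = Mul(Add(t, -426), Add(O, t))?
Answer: Rational(750309, 1302260) ≈ 0.57616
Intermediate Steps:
Function('q')(t, O) = Mul(Add(-426, t), Add(O, t))
Mul(Add(446310, 303999), Pow(Add(Function('q')(-578, -235), 486008), -1)) = Mul(Add(446310, 303999), Pow(Add(Add(Pow(-578, 2), Mul(-426, -235), Mul(-426, -578), Mul(-235, -578)), 486008), -1)) = Mul(750309, Pow(Add(Add(334084, 100110, 246228, 135830), 486008), -1)) = Mul(750309, Pow(Add(816252, 486008), -1)) = Mul(750309, Pow(1302260, -1)) = Mul(750309, Rational(1, 1302260)) = Rational(750309, 1302260)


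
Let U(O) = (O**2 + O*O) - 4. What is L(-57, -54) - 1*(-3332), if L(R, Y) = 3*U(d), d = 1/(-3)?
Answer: 9962/3 ≈ 3320.7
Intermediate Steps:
d = -1/3 ≈ -0.33333
U(O) = -4 + 2*O**2 (U(O) = (O**2 + O**2) - 4 = 2*O**2 - 4 = -4 + 2*O**2)
L(R, Y) = -34/3 (L(R, Y) = 3*(-4 + 2*(-1/3)**2) = 3*(-4 + 2*(1/9)) = 3*(-4 + 2/9) = 3*(-34/9) = -34/3)
L(-57, -54) - 1*(-3332) = -34/3 - 1*(-3332) = -34/3 + 3332 = 9962/3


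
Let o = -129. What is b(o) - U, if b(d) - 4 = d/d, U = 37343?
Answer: -37338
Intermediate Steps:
b(d) = 5 (b(d) = 4 + d/d = 4 + 1 = 5)
b(o) - U = 5 - 1*37343 = 5 - 37343 = -37338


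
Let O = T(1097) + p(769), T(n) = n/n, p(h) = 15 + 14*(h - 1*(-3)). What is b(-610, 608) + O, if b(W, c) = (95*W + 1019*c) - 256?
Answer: 572170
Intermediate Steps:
p(h) = 57 + 14*h (p(h) = 15 + 14*(h + 3) = 15 + 14*(3 + h) = 15 + (42 + 14*h) = 57 + 14*h)
T(n) = 1
b(W, c) = -256 + 95*W + 1019*c
O = 10824 (O = 1 + (57 + 14*769) = 1 + (57 + 10766) = 1 + 10823 = 10824)
b(-610, 608) + O = (-256 + 95*(-610) + 1019*608) + 10824 = (-256 - 57950 + 619552) + 10824 = 561346 + 10824 = 572170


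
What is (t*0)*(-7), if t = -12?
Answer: 0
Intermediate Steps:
(t*0)*(-7) = -12*0*(-7) = 0*(-7) = 0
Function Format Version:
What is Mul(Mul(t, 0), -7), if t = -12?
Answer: 0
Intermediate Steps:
Mul(Mul(t, 0), -7) = Mul(Mul(-12, 0), -7) = Mul(0, -7) = 0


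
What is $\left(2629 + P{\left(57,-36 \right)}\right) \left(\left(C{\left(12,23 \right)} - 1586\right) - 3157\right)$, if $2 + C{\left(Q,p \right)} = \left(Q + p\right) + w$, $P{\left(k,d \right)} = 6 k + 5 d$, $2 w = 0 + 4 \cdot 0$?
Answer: $-13145610$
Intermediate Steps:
$w = 0$ ($w = \frac{0 + 4 \cdot 0}{2} = \frac{0 + 0}{2} = \frac{1}{2} \cdot 0 = 0$)
$P{\left(k,d \right)} = 5 d + 6 k$
$C{\left(Q,p \right)} = -2 + Q + p$ ($C{\left(Q,p \right)} = -2 + \left(\left(Q + p\right) + 0\right) = -2 + \left(Q + p\right) = -2 + Q + p$)
$\left(2629 + P{\left(57,-36 \right)}\right) \left(\left(C{\left(12,23 \right)} - 1586\right) - 3157\right) = \left(2629 + \left(5 \left(-36\right) + 6 \cdot 57\right)\right) \left(\left(\left(-2 + 12 + 23\right) - 1586\right) - 3157\right) = \left(2629 + \left(-180 + 342\right)\right) \left(\left(33 - 1586\right) - 3157\right) = \left(2629 + 162\right) \left(-1553 - 3157\right) = 2791 \left(-4710\right) = -13145610$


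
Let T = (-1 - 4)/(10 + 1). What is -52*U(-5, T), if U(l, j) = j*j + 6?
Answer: -39052/121 ≈ -322.74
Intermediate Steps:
T = -5/11 ≈ -0.45455
U(l, j) = 6 + j**2 (U(l, j) = j**2 + 6 = 6 + j**2)
-52*U(-5, T) = -52*(6 + (-5/11)**2) = -52*(6 + 25/121) = -52*751/121 = -39052/121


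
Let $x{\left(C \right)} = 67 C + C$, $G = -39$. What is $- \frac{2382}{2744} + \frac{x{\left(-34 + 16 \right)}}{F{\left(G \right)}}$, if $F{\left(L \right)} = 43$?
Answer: $- \frac{1730541}{58996} \approx -29.333$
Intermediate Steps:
$x{\left(C \right)} = 68 C$
$- \frac{2382}{2744} + \frac{x{\left(-34 + 16 \right)}}{F{\left(G \right)}} = - \frac{2382}{2744} + \frac{68 \left(-34 + 16\right)}{43} = \left(-2382\right) \frac{1}{2744} + 68 \left(-18\right) \frac{1}{43} = - \frac{1191}{1372} - \frac{1224}{43} = - \frac{1730541}{58996}$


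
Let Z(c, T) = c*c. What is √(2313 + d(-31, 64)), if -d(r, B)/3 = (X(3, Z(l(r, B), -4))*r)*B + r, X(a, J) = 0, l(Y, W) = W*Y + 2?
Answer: √2406 ≈ 49.051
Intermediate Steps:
l(Y, W) = 2 + W*Y
Z(c, T) = c²
d(r, B) = -3*r (d(r, B) = -3*((0*r)*B + r) = -3*(0*B + r) = -3*(0 + r) = -3*r)
√(2313 + d(-31, 64)) = √(2313 - 3*(-31)) = √(2313 + 93) = √2406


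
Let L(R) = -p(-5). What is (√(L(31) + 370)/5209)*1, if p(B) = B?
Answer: 5*√15/5209 ≈ 0.0037176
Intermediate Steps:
L(R) = 5 (L(R) = -1*(-5) = 5)
(√(L(31) + 370)/5209)*1 = (√(5 + 370)/5209)*1 = (√375*(1/5209))*1 = ((5*√15)*(1/5209))*1 = (5*√15/5209)*1 = 5*√15/5209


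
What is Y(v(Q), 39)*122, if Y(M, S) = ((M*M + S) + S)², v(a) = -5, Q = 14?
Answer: 1294298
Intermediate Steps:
Y(M, S) = (M² + 2*S)² (Y(M, S) = ((M² + S) + S)² = ((S + M²) + S)² = (M² + 2*S)²)
Y(v(Q), 39)*122 = ((-5)² + 2*39)²*122 = (25 + 78)²*122 = 103²*122 = 10609*122 = 1294298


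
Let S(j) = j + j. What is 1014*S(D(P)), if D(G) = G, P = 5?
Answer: 10140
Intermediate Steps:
S(j) = 2*j
1014*S(D(P)) = 1014*(2*5) = 1014*10 = 10140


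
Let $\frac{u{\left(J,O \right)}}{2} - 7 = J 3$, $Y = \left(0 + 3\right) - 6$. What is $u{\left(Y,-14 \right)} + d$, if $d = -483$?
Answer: $-487$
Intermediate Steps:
$Y = -3$ ($Y = 3 - 6 = -3$)
$u{\left(J,O \right)} = 14 + 6 J$ ($u{\left(J,O \right)} = 14 + 2 J 3 = 14 + 2 \cdot 3 J = 14 + 6 J$)
$u{\left(Y,-14 \right)} + d = \left(14 + 6 \left(-3\right)\right) - 483 = \left(14 - 18\right) - 483 = -4 - 483 = -487$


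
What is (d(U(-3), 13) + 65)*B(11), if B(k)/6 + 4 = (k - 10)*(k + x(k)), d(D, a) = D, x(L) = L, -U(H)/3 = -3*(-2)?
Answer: 5076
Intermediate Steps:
U(H) = -18 (U(H) = -(-9)*(-2) = -3*6 = -18)
B(k) = -24 + 12*k*(-10 + k) (B(k) = -24 + 6*((k - 10)*(k + k)) = -24 + 6*((-10 + k)*(2*k)) = -24 + 6*(2*k*(-10 + k)) = -24 + 12*k*(-10 + k))
(d(U(-3), 13) + 65)*B(11) = (-18 + 65)*(-24 - 120*11 + 12*11²) = 47*(-24 - 1320 + 12*121) = 47*(-24 - 1320 + 1452) = 47*108 = 5076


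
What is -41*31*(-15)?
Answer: 19065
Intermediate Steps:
-41*31*(-15) = -1271*(-15) = 19065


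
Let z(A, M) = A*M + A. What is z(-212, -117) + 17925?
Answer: 42517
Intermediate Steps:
z(A, M) = A + A*M
z(-212, -117) + 17925 = -212*(1 - 117) + 17925 = -212*(-116) + 17925 = 24592 + 17925 = 42517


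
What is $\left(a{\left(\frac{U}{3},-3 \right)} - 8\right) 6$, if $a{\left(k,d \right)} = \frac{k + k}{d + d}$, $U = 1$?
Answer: $- \frac{146}{3} \approx -48.667$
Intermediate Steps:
$a{\left(k,d \right)} = \frac{k}{d}$ ($a{\left(k,d \right)} = \frac{2 k}{2 d} = 2 k \frac{1}{2 d} = \frac{k}{d}$)
$\left(a{\left(\frac{U}{3},-3 \right)} - 8\right) 6 = \left(\frac{1 \cdot \frac{1}{3}}{-3} - 8\right) 6 = \left(1 \cdot \frac{1}{3} \left(- \frac{1}{3}\right) - 8\right) 6 = \left(\frac{1}{3} \left(- \frac{1}{3}\right) - 8\right) 6 = \left(- \frac{1}{9} - 8\right) 6 = \left(- \frac{73}{9}\right) 6 = - \frac{146}{3}$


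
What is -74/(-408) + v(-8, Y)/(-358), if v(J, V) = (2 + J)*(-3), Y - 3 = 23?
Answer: 4787/36516 ≈ 0.13109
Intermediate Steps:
Y = 26 (Y = 3 + 23 = 26)
v(J, V) = -6 - 3*J
-74/(-408) + v(-8, Y)/(-358) = -74/(-408) + (-6 - 3*(-8))/(-358) = -74*(-1/408) + (-6 + 24)*(-1/358) = 37/204 + 18*(-1/358) = 37/204 - 9/179 = 4787/36516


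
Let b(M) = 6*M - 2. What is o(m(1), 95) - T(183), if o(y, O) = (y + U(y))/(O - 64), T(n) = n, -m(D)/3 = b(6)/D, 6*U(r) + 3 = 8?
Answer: -34645/186 ≈ -186.26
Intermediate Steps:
b(M) = -2 + 6*M
U(r) = 5/6 (U(r) = -1/2 + (1/6)*8 = -1/2 + 4/3 = 5/6)
m(D) = -102/D (m(D) = -3*(-2 + 6*6)/D = -3*(-2 + 36)/D = -102/D)
o(y, O) = (5/6 + y)/(-64 + O) (o(y, O) = (y + 5/6)/(O - 64) = (5/6 + y)/(-64 + O))
o(m(1), 95) - T(183) = (5/6 - 102/1)/(-64 + 95) - 1*183 = (5/6 - 102*1)/31 - 183 = (5/6 - 102)/31 - 183 = (1/31)*(-607/6) - 183 = -607/186 - 183 = -34645/186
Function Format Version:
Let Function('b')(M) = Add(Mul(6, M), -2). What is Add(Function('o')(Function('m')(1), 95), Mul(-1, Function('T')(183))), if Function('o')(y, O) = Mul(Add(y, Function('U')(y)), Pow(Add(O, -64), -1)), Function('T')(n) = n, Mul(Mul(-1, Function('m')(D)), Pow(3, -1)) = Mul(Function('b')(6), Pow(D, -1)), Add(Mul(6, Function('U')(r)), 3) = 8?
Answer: Rational(-34645, 186) ≈ -186.26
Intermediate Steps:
Function('b')(M) = Add(-2, Mul(6, M))
Function('U')(r) = Rational(5, 6) (Function('U')(r) = Add(Rational(-1, 2), Mul(Rational(1, 6), 8)) = Add(Rational(-1, 2), Rational(4, 3)) = Rational(5, 6))
Function('m')(D) = Mul(-102, Pow(D, -1)) (Function('m')(D) = Mul(-3, Mul(Add(-2, Mul(6, 6)), Pow(D, -1))) = Mul(-3, Mul(Add(-2, 36), Pow(D, -1))) = Mul(-3, Mul(34, Pow(D, -1))) = Mul(-102, Pow(D, -1)))
Function('o')(y, O) = Mul(Pow(Add(-64, O), -1), Add(Rational(5, 6), y)) (Function('o')(y, O) = Mul(Add(y, Rational(5, 6)), Pow(Add(O, -64), -1)) = Mul(Add(Rational(5, 6), y), Pow(Add(-64, O), -1)) = Mul(Pow(Add(-64, O), -1), Add(Rational(5, 6), y)))
Add(Function('o')(Function('m')(1), 95), Mul(-1, Function('T')(183))) = Add(Mul(Pow(Add(-64, 95), -1), Add(Rational(5, 6), Mul(-102, Pow(1, -1)))), Mul(-1, 183)) = Add(Mul(Pow(31, -1), Add(Rational(5, 6), Mul(-102, 1))), -183) = Add(Mul(Rational(1, 31), Add(Rational(5, 6), -102)), -183) = Add(Mul(Rational(1, 31), Rational(-607, 6)), -183) = Add(Rational(-607, 186), -183) = Rational(-34645, 186)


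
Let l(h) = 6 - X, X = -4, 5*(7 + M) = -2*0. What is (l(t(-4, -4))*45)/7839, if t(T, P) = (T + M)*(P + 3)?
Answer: 50/871 ≈ 0.057405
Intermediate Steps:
M = -7 (M = -7 + (-2*0)/5 = -7 + (1/5)*0 = -7 + 0 = -7)
t(T, P) = (-7 + T)*(3 + P) (t(T, P) = (T - 7)*(P + 3) = (-7 + T)*(3 + P))
l(h) = 10 (l(h) = 6 - 1*(-4) = 6 + 4 = 10)
(l(t(-4, -4))*45)/7839 = (10*45)/7839 = 450*(1/7839) = 50/871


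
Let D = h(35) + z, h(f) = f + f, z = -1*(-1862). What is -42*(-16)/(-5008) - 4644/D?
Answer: -127893/50393 ≈ -2.5379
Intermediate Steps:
z = 1862
h(f) = 2*f
D = 1932 (D = 2*35 + 1862 = 70 + 1862 = 1932)
-42*(-16)/(-5008) - 4644/D = -42*(-16)/(-5008) - 4644/1932 = 672*(-1/5008) - 4644*1/1932 = -42/313 - 387/161 = -127893/50393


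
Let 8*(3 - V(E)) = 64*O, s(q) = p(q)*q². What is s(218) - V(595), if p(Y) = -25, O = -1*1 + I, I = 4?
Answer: -1188079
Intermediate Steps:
O = 3 (O = -1*1 + 4 = -1 + 4 = 3)
s(q) = -25*q²
V(E) = -21 (V(E) = 3 - 8*3 = 3 - ⅛*192 = 3 - 24 = -21)
s(218) - V(595) = -25*218² - 1*(-21) = -25*47524 + 21 = -1188100 + 21 = -1188079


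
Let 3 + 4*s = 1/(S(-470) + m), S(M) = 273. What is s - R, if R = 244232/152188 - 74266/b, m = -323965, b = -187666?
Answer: -12714110890576547/4622404820661968 ≈ -2.7505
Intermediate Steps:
s = -971077/1294768 (s = -3/4 + 1/(4*(273 - 323965)) = -3/4 + (1/4)/(-323692) = -3/4 + (1/4)*(-1/323692) = -3/4 - 1/1294768 = -971077/1294768 ≈ -0.75000)
R = 7142054565/3570064151 (R = 244232/152188 - 74266/(-187666) = 244232*(1/152188) - 74266*(-1/187666) = 61058/38047 + 37133/93833 = 7142054565/3570064151 ≈ 2.0005)
s - R = -971077/1294768 - 1*7142054565/3570064151 = -971077/1294768 - 7142054565/3570064151 = -12714110890576547/4622404820661968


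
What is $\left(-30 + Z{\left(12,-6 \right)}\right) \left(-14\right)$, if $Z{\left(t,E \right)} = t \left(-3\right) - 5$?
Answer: $994$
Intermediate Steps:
$Z{\left(t,E \right)} = -5 - 3 t$ ($Z{\left(t,E \right)} = - 3 t - 5 = -5 - 3 t$)
$\left(-30 + Z{\left(12,-6 \right)}\right) \left(-14\right) = \left(-30 - 41\right) \left(-14\right) = \left(-71\right) \left(-14\right) = 994$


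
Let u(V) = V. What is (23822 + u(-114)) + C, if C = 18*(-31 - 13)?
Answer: 22916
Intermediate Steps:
C = -792 (C = 18*(-44) = -792)
(23822 + u(-114)) + C = (23822 - 114) - 792 = 23708 - 792 = 22916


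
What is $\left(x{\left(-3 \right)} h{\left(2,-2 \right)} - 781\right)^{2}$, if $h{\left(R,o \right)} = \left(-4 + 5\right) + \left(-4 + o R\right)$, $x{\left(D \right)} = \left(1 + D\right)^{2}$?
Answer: $654481$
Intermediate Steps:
$h{\left(R,o \right)} = -3 + R o$ ($h{\left(R,o \right)} = 1 + \left(-4 + R o\right) = -3 + R o$)
$\left(x{\left(-3 \right)} h{\left(2,-2 \right)} - 781\right)^{2} = \left(\left(1 - 3\right)^{2} \left(-3 + 2 \left(-2\right)\right) - 781\right)^{2} = \left(\left(-2\right)^{2} \left(-3 - 4\right) - 781\right)^{2} = \left(4 \left(-7\right) - 781\right)^{2} = \left(-28 - 781\right)^{2} = \left(-809\right)^{2} = 654481$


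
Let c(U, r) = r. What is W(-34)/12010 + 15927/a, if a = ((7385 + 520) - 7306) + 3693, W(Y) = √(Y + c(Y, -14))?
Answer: 15927/4292 + 2*I*√3/6005 ≈ 3.7109 + 0.00057687*I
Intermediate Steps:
W(Y) = √(-14 + Y) (W(Y) = √(Y - 14) = √(-14 + Y))
a = 4292 (a = (7905 - 7306) + 3693 = 599 + 3693 = 4292)
W(-34)/12010 + 15927/a = √(-14 - 34)/12010 + 15927/4292 = √(-48)*(1/12010) + 15927*(1/4292) = (4*I*√3)*(1/12010) + 15927/4292 = 2*I*√3/6005 + 15927/4292 = 15927/4292 + 2*I*√3/6005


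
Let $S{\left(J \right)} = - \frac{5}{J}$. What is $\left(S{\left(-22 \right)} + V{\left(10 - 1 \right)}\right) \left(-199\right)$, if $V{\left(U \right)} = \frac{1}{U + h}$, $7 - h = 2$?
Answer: $- \frac{4577}{77} \approx -59.442$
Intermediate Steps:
$h = 5$ ($h = 7 - 2 = 5$)
$V{\left(U \right)} = \frac{1}{5 + U}$ ($V{\left(U \right)} = \frac{1}{U + 5} = \frac{1}{5 + U}$)
$\left(S{\left(-22 \right)} + V{\left(10 - 1 \right)}\right) \left(-199\right) = \left(- \frac{5}{-22} + \frac{1}{5 + \left(10 - 1\right)}\right) \left(-199\right) = \left(\left(-5\right) \left(- \frac{1}{22}\right) + \frac{1}{5 + \left(10 - 1\right)}\right) \left(-199\right) = \left(\frac{5}{22} + \frac{1}{5 + 9}\right) \left(-199\right) = \left(\frac{5}{22} + \frac{1}{14}\right) \left(-199\right) = \frac{23}{77} \left(-199\right) = - \frac{4577}{77}$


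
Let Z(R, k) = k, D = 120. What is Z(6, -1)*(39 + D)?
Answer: -159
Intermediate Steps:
Z(6, -1)*(39 + D) = -(39 + 120) = -1*159 = -159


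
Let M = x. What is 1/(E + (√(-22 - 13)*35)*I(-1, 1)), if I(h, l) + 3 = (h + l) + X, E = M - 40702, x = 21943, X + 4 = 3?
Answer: I/(-18759*I + 140*√35) ≈ -5.3204e-5 + 2.3491e-6*I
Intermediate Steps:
X = -1 (X = -4 + 3 = -1)
M = 21943
E = -18759 (E = 21943 - 40702 = -18759)
I(h, l) = -4 + h + l (I(h, l) = -3 + ((h + l) - 1) = -3 + (-1 + h + l) = -4 + h + l)
1/(E + (√(-22 - 13)*35)*I(-1, 1)) = 1/(-18759 + (√(-22 - 13)*35)*(-4 - 1 + 1)) = 1/(-18759 + (√(-35)*35)*(-4)) = 1/(-18759 + ((I*√35)*35)*(-4)) = 1/(-18759 + (35*I*√35)*(-4)) = 1/(-18759 - 140*I*√35)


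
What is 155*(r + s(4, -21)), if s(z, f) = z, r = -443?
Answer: -68045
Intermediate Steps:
155*(r + s(4, -21)) = 155*(-443 + 4) = 155*(-439) = -68045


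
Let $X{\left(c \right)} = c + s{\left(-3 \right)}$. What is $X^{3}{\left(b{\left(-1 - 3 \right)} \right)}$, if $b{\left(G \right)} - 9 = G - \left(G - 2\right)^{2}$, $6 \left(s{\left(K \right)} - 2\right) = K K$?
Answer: $- \frac{166375}{8} \approx -20797.0$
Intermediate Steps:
$s{\left(K \right)} = 2 + \frac{K^{2}}{6}$ ($s{\left(K \right)} = 2 + \frac{K K}{6} = 2 + \frac{K^{2}}{6}$)
$b{\left(G \right)} = 9 + G - \left(-2 + G\right)^{2}$ ($b{\left(G \right)} = 9 + \left(G - \left(G - 2\right)^{2}\right) = 9 + \left(G - \left(-2 + G\right)^{2}\right) = 9 + G - \left(-2 + G\right)^{2}$)
$X{\left(c \right)} = \frac{7}{2} + c$ ($X{\left(c \right)} = c + \left(2 + \frac{\left(-3\right)^{2}}{6}\right) = c + \left(2 + \frac{1}{6} \cdot 9\right) = c + \left(2 + \frac{3}{2}\right) = c + \frac{7}{2} = \frac{7}{2} + c$)
$X^{3}{\left(b{\left(-1 - 3 \right)} \right)} = \left(\frac{7}{2} - \left(-5 + \left(-2 - 4\right)^{2}\right)\right)^{3} = \left(\frac{7}{2} - 31\right)^{3} = \left(- \frac{55}{2}\right)^{3} = - \frac{166375}{8}$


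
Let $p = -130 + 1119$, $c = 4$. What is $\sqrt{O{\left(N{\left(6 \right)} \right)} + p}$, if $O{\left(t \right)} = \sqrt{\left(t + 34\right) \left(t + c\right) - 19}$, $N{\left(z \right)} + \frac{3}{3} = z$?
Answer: $\sqrt{989 + 2 \sqrt{83}} \approx 31.737$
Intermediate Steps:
$N{\left(z \right)} = -1 + z$
$p = 989$
$O{\left(t \right)} = \sqrt{-19 + \left(4 + t\right) \left(34 + t\right)}$ ($O{\left(t \right)} = \sqrt{\left(t + 34\right) \left(t + 4\right) - 19} = \sqrt{\left(34 + t\right) \left(4 + t\right) - 19} = \sqrt{\left(4 + t\right) \left(34 + t\right) - 19} = \sqrt{-19 + \left(4 + t\right) \left(34 + t\right)}$)
$\sqrt{O{\left(N{\left(6 \right)} \right)} + p} = \sqrt{\sqrt{117 + \left(-1 + 6\right)^{2} + 38 \left(-1 + 6\right)} + 989} = \sqrt{\sqrt{117 + 5^{2} + 38 \cdot 5} + 989} = \sqrt{\sqrt{117 + 25 + 190} + 989} = \sqrt{\sqrt{332} + 989} = \sqrt{2 \sqrt{83} + 989} = \sqrt{989 + 2 \sqrt{83}}$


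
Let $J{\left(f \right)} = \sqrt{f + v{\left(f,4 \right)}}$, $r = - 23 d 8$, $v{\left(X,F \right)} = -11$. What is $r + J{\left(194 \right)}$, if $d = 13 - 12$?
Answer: $-184 + \sqrt{183} \approx -170.47$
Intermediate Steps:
$d = 1$
$r = -184$ ($r = \left(-23\right) 1 \cdot 8 = \left(-23\right) 8 = -184$)
$J{\left(f \right)} = \sqrt{-11 + f}$ ($J{\left(f \right)} = \sqrt{f - 11} = \sqrt{-11 + f}$)
$r + J{\left(194 \right)} = -184 + \sqrt{-11 + 194} = -184 + \sqrt{183}$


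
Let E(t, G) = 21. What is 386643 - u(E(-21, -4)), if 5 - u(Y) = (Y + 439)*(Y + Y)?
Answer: 405958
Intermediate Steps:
u(Y) = 5 - 2*Y*(439 + Y) (u(Y) = 5 - (Y + 439)*(Y + Y) = 5 - (439 + Y)*2*Y = 5 - 2*Y*(439 + Y))
386643 - u(E(-21, -4)) = 386643 - (5 - 878*21 - 2*21²) = 386643 - (5 - 18438 - 2*441) = 386643 - (5 - 18438 - 882) = 386643 - 1*(-19315) = 386643 + 19315 = 405958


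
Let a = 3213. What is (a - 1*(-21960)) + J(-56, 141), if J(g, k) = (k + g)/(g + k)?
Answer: 25174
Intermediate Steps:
J(g, k) = 1 (J(g, k) = (g + k)/(g + k) = 1)
(a - 1*(-21960)) + J(-56, 141) = (3213 - 1*(-21960)) + 1 = (3213 + 21960) + 1 = 25173 + 1 = 25174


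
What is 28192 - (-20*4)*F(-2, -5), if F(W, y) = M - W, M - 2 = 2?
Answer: 28672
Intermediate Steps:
M = 4 (M = 2 + 2 = 4)
F(W, y) = 4 - W
28192 - (-20*4)*F(-2, -5) = 28192 - (-20*4)*(4 - 1*(-2)) = 28192 - (-80)*(4 + 2) = 28192 - (-80)*6 = 28192 - 1*(-480) = 28192 + 480 = 28672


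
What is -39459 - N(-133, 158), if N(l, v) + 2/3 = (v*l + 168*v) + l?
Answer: -134566/3 ≈ -44855.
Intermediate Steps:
N(l, v) = -2/3 + l + 168*v + l*v (N(l, v) = -2/3 + ((v*l + 168*v) + l) = -2/3 + ((l*v + 168*v) + l) = -2/3 + ((168*v + l*v) + l) = -2/3 + (l + 168*v + l*v) = -2/3 + l + 168*v + l*v)
-39459 - N(-133, 158) = -39459 - (-2/3 - 133 + 168*158 - 133*158) = -39459 - (-2/3 - 133 + 26544 - 21014) = -39459 - 1*16189/3 = -39459 - 16189/3 = -134566/3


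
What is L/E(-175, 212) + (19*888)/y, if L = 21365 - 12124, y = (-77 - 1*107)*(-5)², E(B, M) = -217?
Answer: -5771228/124775 ≈ -46.253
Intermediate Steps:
y = -4600 (y = (-77 - 107)*25 = -184*25 = -4600)
L = 9241
L/E(-175, 212) + (19*888)/y = 9241/(-217) + (19*888)/(-4600) = 9241*(-1/217) + 16872*(-1/4600) = -9241/217 - 2109/575 = -5771228/124775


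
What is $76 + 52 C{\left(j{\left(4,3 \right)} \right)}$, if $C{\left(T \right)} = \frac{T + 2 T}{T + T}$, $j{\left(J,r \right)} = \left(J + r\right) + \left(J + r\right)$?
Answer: $154$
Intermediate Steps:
$j{\left(J,r \right)} = 2 J + 2 r$
$C{\left(T \right)} = \frac{3}{2}$ ($C{\left(T \right)} = \frac{3 T}{2 T} = 3 T \frac{1}{2 T} = \frac{3}{2}$)
$76 + 52 C{\left(j{\left(4,3 \right)} \right)} = 76 + 52 \cdot \frac{3}{2} = 76 + 78 = 154$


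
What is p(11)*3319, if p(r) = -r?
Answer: -36509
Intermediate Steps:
p(11)*3319 = -1*11*3319 = -11*3319 = -36509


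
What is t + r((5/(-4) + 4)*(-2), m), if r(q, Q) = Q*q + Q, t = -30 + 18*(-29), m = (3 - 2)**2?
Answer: -1113/2 ≈ -556.50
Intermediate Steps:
m = 1 (m = 1**2 = 1)
t = -552 (t = -30 - 522 = -552)
r(q, Q) = Q + Q*q
t + r((5/(-4) + 4)*(-2), m) = -552 + 1*(1 + (5/(-4) + 4)*(-2)) = -552 + 1*(1 + (5*(-1/4) + 4)*(-2)) = -552 + 1*(1 + (-5/4 + 4)*(-2)) = -552 + 1*(1 + (11/4)*(-2)) = -552 + 1*(1 - 11/2) = -552 + 1*(-9/2) = -552 - 9/2 = -1113/2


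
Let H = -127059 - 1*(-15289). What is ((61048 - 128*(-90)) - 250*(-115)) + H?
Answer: -10452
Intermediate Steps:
H = -111770 (H = -127059 + 15289 = -111770)
((61048 - 128*(-90)) - 250*(-115)) + H = ((61048 - 128*(-90)) - 250*(-115)) - 111770 = ((61048 + 11520) + 28750) - 111770 = (72568 + 28750) - 111770 = 101318 - 111770 = -10452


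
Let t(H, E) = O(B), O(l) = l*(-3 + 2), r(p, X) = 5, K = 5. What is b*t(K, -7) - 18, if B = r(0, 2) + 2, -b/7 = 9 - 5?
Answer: 178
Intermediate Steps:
b = -28 (b = -7*(9 - 5) = -7*4 = -28)
B = 7 (B = 5 + 2 = 7)
O(l) = -l (O(l) = l*(-1) = -l)
t(H, E) = -7 (t(H, E) = -1*7 = -7)
b*t(K, -7) - 18 = -28*(-7) - 18 = 196 - 18 = 178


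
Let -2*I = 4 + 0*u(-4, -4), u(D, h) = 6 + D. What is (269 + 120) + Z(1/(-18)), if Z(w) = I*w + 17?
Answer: 3655/9 ≈ 406.11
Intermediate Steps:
I = -2 (I = -(4 + 0*(6 - 4))/2 = -(4 + 0*2)/2 = -(4 + 0)/2 = -½*4 = -2)
Z(w) = 17 - 2*w (Z(w) = -2*w + 17 = 17 - 2*w)
(269 + 120) + Z(1/(-18)) = (269 + 120) + (17 - 2/(-18)) = 389 + (17 - 2*(-1/18)) = 389 + (17 + ⅑) = 389 + 154/9 = 3655/9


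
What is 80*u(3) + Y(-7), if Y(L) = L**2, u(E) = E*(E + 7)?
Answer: 2449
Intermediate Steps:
u(E) = E*(7 + E)
80*u(3) + Y(-7) = 80*(3*(7 + 3)) + (-7)**2 = 80*(3*10) + 49 = 80*30 + 49 = 2400 + 49 = 2449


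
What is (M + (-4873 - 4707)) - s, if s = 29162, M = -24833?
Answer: -63575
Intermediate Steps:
(M + (-4873 - 4707)) - s = (-24833 + (-4873 - 4707)) - 1*29162 = (-24833 - 9580) - 29162 = -34413 - 29162 = -63575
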